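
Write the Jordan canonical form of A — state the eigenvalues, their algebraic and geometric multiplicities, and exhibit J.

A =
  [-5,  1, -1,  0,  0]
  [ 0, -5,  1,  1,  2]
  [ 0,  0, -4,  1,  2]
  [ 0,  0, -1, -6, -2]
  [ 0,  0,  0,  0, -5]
J_2(-5) ⊕ J_2(-5) ⊕ J_1(-5)

The characteristic polynomial is
  det(x·I − A) = x^5 + 25*x^4 + 250*x^3 + 1250*x^2 + 3125*x + 3125 = (x + 5)^5

Eigenvalues and multiplicities (the geometric multiplicity of λ is n − rank(A − λI), which equals the number of Jordan blocks for λ):
  λ = -5: algebraic multiplicity = 5, geometric multiplicity = 3

Determining the block sizes for each eigenvalue:
  λ = -5: with am = 5 and gm = 3, the partition is not yet determined (e.g. several partitions of 5 into 3 parts exist). Let N = A − (-5)·I. Computing rank(N^1) = 2, rank(N^2) = 0; the number of blocks of size ≥ j is rank(N^{j−1}) − rank(N^j), giving [3, 2]. So we have 2 block(s) of size 2, 1 block(s) of size 1 → block sizes [2, 2, 1]

Assembling the blocks gives a Jordan form
J =
  [-5,  1,  0,  0,  0]
  [ 0, -5,  0,  0,  0]
  [ 0,  0, -5,  1,  0]
  [ 0,  0,  0, -5,  0]
  [ 0,  0,  0,  0, -5]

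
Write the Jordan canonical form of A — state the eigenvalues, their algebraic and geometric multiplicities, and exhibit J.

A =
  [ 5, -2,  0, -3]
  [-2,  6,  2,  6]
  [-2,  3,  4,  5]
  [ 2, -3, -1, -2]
J_3(3) ⊕ J_1(4)

The characteristic polynomial is
  det(x·I − A) = x^4 - 13*x^3 + 63*x^2 - 135*x + 108 = (x - 4)*(x - 3)^3

Eigenvalues and multiplicities (the geometric multiplicity of λ is n − rank(A − λI), which equals the number of Jordan blocks for λ):
  λ = 3: algebraic multiplicity = 3, geometric multiplicity = 1
  λ = 4: algebraic multiplicity = 1, geometric multiplicity = 1

Determining the block sizes for each eigenvalue:
  λ = 3: one block (gm = 1), so the single block has size am = 3 → block sizes [3]
  λ = 4: one block (gm = 1), so the single block has size am = 1 → block sizes [1]

Assembling the blocks gives a Jordan form
J =
  [3, 1, 0, 0]
  [0, 3, 1, 0]
  [0, 0, 3, 0]
  [0, 0, 0, 4]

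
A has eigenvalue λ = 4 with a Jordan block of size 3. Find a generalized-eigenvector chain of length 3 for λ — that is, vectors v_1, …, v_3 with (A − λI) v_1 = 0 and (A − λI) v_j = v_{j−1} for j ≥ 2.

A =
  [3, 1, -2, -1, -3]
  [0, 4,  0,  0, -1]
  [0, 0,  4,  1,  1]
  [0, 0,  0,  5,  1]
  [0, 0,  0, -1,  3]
A Jordan chain for λ = 4 of length 3:
v_1 = (1, 1, 0, 0, 0)ᵀ
v_2 = (-1, 0, 1, 1, -1)ᵀ
v_3 = (0, 0, 0, 1, 0)ᵀ

Let N = A − (4)·I. We want v_3 with N^3 v_3 = 0 but N^2 v_3 ≠ 0; then v_{j-1} := N · v_j for j = 3, …, 2.

Pick v_3 = (0, 0, 0, 1, 0)ᵀ.
Then v_2 = N · v_3 = (-1, 0, 1, 1, -1)ᵀ.
Then v_1 = N · v_2 = (1, 1, 0, 0, 0)ᵀ.

Sanity check: (A − (4)·I) v_1 = (0, 0, 0, 0, 0)ᵀ = 0. ✓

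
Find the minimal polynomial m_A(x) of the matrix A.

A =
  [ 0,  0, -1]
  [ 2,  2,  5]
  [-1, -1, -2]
x^3

The characteristic polynomial is χ_A(x) = x^3, so the eigenvalues are known. The minimal polynomial is
  m_A(x) = Π_λ (x − λ)^{k_λ}
where k_λ is the size of the *largest* Jordan block for λ (equivalently, the smallest k with (A − λI)^k v = 0 for every generalised eigenvector v of λ).

  λ = 0: largest Jordan block has size 3, contributing (x − 0)^3

So m_A(x) = x^3 = x^3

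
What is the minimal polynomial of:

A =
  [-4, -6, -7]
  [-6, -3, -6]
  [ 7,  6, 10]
x^3 - 3*x^2 - 9*x + 27

The characteristic polynomial is χ_A(x) = (x - 3)^2*(x + 3), so the eigenvalues are known. The minimal polynomial is
  m_A(x) = Π_λ (x − λ)^{k_λ}
where k_λ is the size of the *largest* Jordan block for λ (equivalently, the smallest k with (A − λI)^k v = 0 for every generalised eigenvector v of λ).

  λ = -3: largest Jordan block has size 1, contributing (x + 3)
  λ = 3: largest Jordan block has size 2, contributing (x − 3)^2

So m_A(x) = (x - 3)^2*(x + 3) = x^3 - 3*x^2 - 9*x + 27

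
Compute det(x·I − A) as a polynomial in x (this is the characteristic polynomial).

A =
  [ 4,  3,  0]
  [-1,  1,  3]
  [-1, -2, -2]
x^3 - 3*x^2 + 3*x - 1

Expanding det(x·I − A) (e.g. by cofactor expansion or by noting that A is similar to its Jordan form J, which has the same characteristic polynomial as A) gives
  χ_A(x) = x^3 - 3*x^2 + 3*x - 1
which factors as (x - 1)^3. The eigenvalues (with algebraic multiplicities) are λ = 1 with multiplicity 3.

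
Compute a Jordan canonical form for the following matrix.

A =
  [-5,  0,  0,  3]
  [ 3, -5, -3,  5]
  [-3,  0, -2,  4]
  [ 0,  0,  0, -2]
J_1(-5) ⊕ J_1(-5) ⊕ J_2(-2)

The characteristic polynomial is
  det(x·I − A) = x^4 + 14*x^3 + 69*x^2 + 140*x + 100 = (x + 2)^2*(x + 5)^2

Eigenvalues and multiplicities (the geometric multiplicity of λ is n − rank(A − λI), which equals the number of Jordan blocks for λ):
  λ = -5: algebraic multiplicity = 2, geometric multiplicity = 2
  λ = -2: algebraic multiplicity = 2, geometric multiplicity = 1

Determining the block sizes for each eigenvalue:
  λ = -5: gm = am = 2, so every block has size 1 → block sizes [1, 1]
  λ = -2: one block (gm = 1), so the single block has size am = 2 → block sizes [2]

Assembling the blocks gives a Jordan form
J =
  [-5,  0,  0,  0]
  [ 0, -5,  0,  0]
  [ 0,  0, -2,  1]
  [ 0,  0,  0, -2]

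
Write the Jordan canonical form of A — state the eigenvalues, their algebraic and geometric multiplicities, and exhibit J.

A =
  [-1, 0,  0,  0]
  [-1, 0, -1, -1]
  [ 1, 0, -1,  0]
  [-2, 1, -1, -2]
J_2(-1) ⊕ J_2(-1)

The characteristic polynomial is
  det(x·I − A) = x^4 + 4*x^3 + 6*x^2 + 4*x + 1 = (x + 1)^4

Eigenvalues and multiplicities (the geometric multiplicity of λ is n − rank(A − λI), which equals the number of Jordan blocks for λ):
  λ = -1: algebraic multiplicity = 4, geometric multiplicity = 2

Determining the block sizes for each eigenvalue:
  λ = -1: with am = 4 and gm = 2, the partition is not yet determined (e.g. several partitions of 4 into 2 parts exist). Let N = A − (-1)·I. Computing rank(N^1) = 2, rank(N^2) = 0; the number of blocks of size ≥ j is rank(N^{j−1}) − rank(N^j), giving [2, 2]. So we have 2 block(s) of size 2 → block sizes [2, 2]

Assembling the blocks gives a Jordan form
J =
  [-1,  1,  0,  0]
  [ 0, -1,  0,  0]
  [ 0,  0, -1,  1]
  [ 0,  0,  0, -1]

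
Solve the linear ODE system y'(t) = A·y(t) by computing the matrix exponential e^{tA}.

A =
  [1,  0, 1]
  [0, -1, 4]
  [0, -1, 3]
e^{tA} =
  [exp(t), -t^2*exp(t)/2, t^2*exp(t) + t*exp(t)]
  [0, -2*t*exp(t) + exp(t), 4*t*exp(t)]
  [0, -t*exp(t), 2*t*exp(t) + exp(t)]

Strategy: write A = P · J · P⁻¹ where J is a Jordan canonical form, so e^{tA} = P · e^{tJ} · P⁻¹, and e^{tJ} can be computed block-by-block.

A has Jordan form
J =
  [1, 1, 0]
  [0, 1, 1]
  [0, 0, 1]
(up to reordering of blocks).

Per-block formulas:
  For a 3×3 Jordan block J_3(1): exp(t · J_3(1)) = e^(1t)·(I + t·N + (t^2/2)·N^2), where N is the 3×3 nilpotent shift.

After assembling e^{tJ} and conjugating by P, we get:

e^{tA} =
  [exp(t), -t^2*exp(t)/2, t^2*exp(t) + t*exp(t)]
  [0, -2*t*exp(t) + exp(t), 4*t*exp(t)]
  [0, -t*exp(t), 2*t*exp(t) + exp(t)]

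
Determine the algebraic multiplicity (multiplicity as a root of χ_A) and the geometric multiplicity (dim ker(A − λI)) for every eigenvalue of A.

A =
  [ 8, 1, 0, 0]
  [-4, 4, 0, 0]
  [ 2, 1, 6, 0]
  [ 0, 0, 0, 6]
λ = 6: alg = 4, geom = 3

Step 1 — factor the characteristic polynomial to read off the algebraic multiplicities:
  χ_A(x) = (x - 6)^4

Step 2 — compute geometric multiplicities via the rank-nullity identity g(λ) = n − rank(A − λI):
  rank(A − (6)·I) = 1, so dim ker(A − (6)·I) = n − 1 = 3

Summary:
  λ = 6: algebraic multiplicity = 4, geometric multiplicity = 3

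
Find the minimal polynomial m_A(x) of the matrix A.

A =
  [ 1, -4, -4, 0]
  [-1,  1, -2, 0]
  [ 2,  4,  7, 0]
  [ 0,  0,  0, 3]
x^2 - 6*x + 9

The characteristic polynomial is χ_A(x) = (x - 3)^4, so the eigenvalues are known. The minimal polynomial is
  m_A(x) = Π_λ (x − λ)^{k_λ}
where k_λ is the size of the *largest* Jordan block for λ (equivalently, the smallest k with (A − λI)^k v = 0 for every generalised eigenvector v of λ).

  λ = 3: largest Jordan block has size 2, contributing (x − 3)^2

So m_A(x) = (x - 3)^2 = x^2 - 6*x + 9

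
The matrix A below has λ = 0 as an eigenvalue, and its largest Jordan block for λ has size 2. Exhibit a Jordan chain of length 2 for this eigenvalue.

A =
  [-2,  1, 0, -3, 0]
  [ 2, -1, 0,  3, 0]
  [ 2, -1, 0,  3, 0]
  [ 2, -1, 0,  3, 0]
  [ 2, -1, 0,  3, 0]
A Jordan chain for λ = 0 of length 2:
v_1 = (-2, 2, 2, 2, 2)ᵀ
v_2 = (1, 0, 0, 0, 0)ᵀ

Let N = A − (0)·I. We want v_2 with N^2 v_2 = 0 but N^1 v_2 ≠ 0; then v_{j-1} := N · v_j for j = 2, …, 2.

Pick v_2 = (1, 0, 0, 0, 0)ᵀ.
Then v_1 = N · v_2 = (-2, 2, 2, 2, 2)ᵀ.

Sanity check: (A − (0)·I) v_1 = (0, 0, 0, 0, 0)ᵀ = 0. ✓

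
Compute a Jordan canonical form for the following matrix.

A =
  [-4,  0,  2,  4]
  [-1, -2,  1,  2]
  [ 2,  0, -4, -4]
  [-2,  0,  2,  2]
J_2(-2) ⊕ J_1(-2) ⊕ J_1(-2)

The characteristic polynomial is
  det(x·I − A) = x^4 + 8*x^3 + 24*x^2 + 32*x + 16 = (x + 2)^4

Eigenvalues and multiplicities (the geometric multiplicity of λ is n − rank(A − λI), which equals the number of Jordan blocks for λ):
  λ = -2: algebraic multiplicity = 4, geometric multiplicity = 3

Determining the block sizes for each eigenvalue:
  λ = -2: 3 blocks summing to 4 forces exactly one block of size 2 and the rest size 1 → block sizes [2, 1, 1]

Assembling the blocks gives a Jordan form
J =
  [-2,  1,  0,  0]
  [ 0, -2,  0,  0]
  [ 0,  0, -2,  0]
  [ 0,  0,  0, -2]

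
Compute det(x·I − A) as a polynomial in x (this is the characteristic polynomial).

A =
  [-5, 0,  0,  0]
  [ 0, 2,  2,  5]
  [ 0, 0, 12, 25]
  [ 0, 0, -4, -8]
x^4 - x^3 - 18*x^2 + 52*x - 40

Expanding det(x·I − A) (e.g. by cofactor expansion or by noting that A is similar to its Jordan form J, which has the same characteristic polynomial as A) gives
  χ_A(x) = x^4 - x^3 - 18*x^2 + 52*x - 40
which factors as (x - 2)^3*(x + 5). The eigenvalues (with algebraic multiplicities) are λ = -5 with multiplicity 1, λ = 2 with multiplicity 3.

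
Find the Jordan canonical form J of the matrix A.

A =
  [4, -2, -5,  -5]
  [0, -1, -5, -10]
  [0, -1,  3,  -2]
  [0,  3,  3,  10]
J_2(4) ⊕ J_2(4)

The characteristic polynomial is
  det(x·I − A) = x^4 - 16*x^3 + 96*x^2 - 256*x + 256 = (x - 4)^4

Eigenvalues and multiplicities (the geometric multiplicity of λ is n − rank(A − λI), which equals the number of Jordan blocks for λ):
  λ = 4: algebraic multiplicity = 4, geometric multiplicity = 2

Determining the block sizes for each eigenvalue:
  λ = 4: with am = 4 and gm = 2, the partition is not yet determined (e.g. several partitions of 4 into 2 parts exist). Let N = A − (4)·I. Computing rank(N^1) = 2, rank(N^2) = 0; the number of blocks of size ≥ j is rank(N^{j−1}) − rank(N^j), giving [2, 2]. So we have 2 block(s) of size 2 → block sizes [2, 2]

Assembling the blocks gives a Jordan form
J =
  [4, 1, 0, 0]
  [0, 4, 0, 0]
  [0, 0, 4, 1]
  [0, 0, 0, 4]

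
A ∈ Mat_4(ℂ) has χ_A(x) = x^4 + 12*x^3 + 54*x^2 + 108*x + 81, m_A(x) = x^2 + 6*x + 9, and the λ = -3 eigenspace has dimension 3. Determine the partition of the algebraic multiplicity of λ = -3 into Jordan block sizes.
Block sizes for λ = -3: [2, 1, 1]

Step 1 — from the characteristic polynomial, algebraic multiplicity of λ = -3 is 4. From dim ker(A − (-3)·I) = 3, there are exactly 3 Jordan blocks for λ = -3.
Step 2 — from the minimal polynomial, the factor (x + 3)^2 tells us the largest block for λ = -3 has size 2.
Step 3 — with total size 4, 3 blocks, and largest block 2, the block sizes (in nonincreasing order) are [2, 1, 1].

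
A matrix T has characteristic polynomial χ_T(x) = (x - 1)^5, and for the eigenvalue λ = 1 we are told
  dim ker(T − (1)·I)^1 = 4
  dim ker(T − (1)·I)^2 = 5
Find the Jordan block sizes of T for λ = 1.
Block sizes for λ = 1: [2, 1, 1, 1]

From the dimensions of kernels of powers, the number of Jordan blocks of size at least j is d_j − d_{j−1} where d_j = dim ker(N^j) (with d_0 = 0). Computing the differences gives [4, 1].
The number of blocks of size exactly k is (#blocks of size ≥ k) − (#blocks of size ≥ k + 1), so the partition is: 3 block(s) of size 1, 1 block(s) of size 2.
In nonincreasing order the block sizes are [2, 1, 1, 1].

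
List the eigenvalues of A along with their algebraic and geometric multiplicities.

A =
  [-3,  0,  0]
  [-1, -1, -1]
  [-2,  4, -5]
λ = -3: alg = 3, geom = 2

Step 1 — factor the characteristic polynomial to read off the algebraic multiplicities:
  χ_A(x) = (x + 3)^3

Step 2 — compute geometric multiplicities via the rank-nullity identity g(λ) = n − rank(A − λI):
  rank(A − (-3)·I) = 1, so dim ker(A − (-3)·I) = n − 1 = 2

Summary:
  λ = -3: algebraic multiplicity = 3, geometric multiplicity = 2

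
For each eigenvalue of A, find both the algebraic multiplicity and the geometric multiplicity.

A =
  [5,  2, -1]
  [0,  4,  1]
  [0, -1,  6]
λ = 5: alg = 3, geom = 1

Step 1 — factor the characteristic polynomial to read off the algebraic multiplicities:
  χ_A(x) = (x - 5)^3

Step 2 — compute geometric multiplicities via the rank-nullity identity g(λ) = n − rank(A − λI):
  rank(A − (5)·I) = 2, so dim ker(A − (5)·I) = n − 2 = 1

Summary:
  λ = 5: algebraic multiplicity = 3, geometric multiplicity = 1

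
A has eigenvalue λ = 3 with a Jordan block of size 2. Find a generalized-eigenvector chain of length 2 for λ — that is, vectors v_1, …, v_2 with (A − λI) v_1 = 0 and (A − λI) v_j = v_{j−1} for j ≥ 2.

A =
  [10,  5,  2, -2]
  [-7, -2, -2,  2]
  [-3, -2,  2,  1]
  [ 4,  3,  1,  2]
A Jordan chain for λ = 3 of length 2:
v_1 = (7, -7, -3, 4)ᵀ
v_2 = (1, 0, 0, 0)ᵀ

Let N = A − (3)·I. We want v_2 with N^2 v_2 = 0 but N^1 v_2 ≠ 0; then v_{j-1} := N · v_j for j = 2, …, 2.

Pick v_2 = (1, 0, 0, 0)ᵀ.
Then v_1 = N · v_2 = (7, -7, -3, 4)ᵀ.

Sanity check: (A − (3)·I) v_1 = (0, 0, 0, 0)ᵀ = 0. ✓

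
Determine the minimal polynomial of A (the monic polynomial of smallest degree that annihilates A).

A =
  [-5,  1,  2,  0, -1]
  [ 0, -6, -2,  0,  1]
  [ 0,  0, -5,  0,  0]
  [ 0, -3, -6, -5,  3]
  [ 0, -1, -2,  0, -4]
x^2 + 10*x + 25

The characteristic polynomial is χ_A(x) = (x + 5)^5, so the eigenvalues are known. The minimal polynomial is
  m_A(x) = Π_λ (x − λ)^{k_λ}
where k_λ is the size of the *largest* Jordan block for λ (equivalently, the smallest k with (A − λI)^k v = 0 for every generalised eigenvector v of λ).

  λ = -5: largest Jordan block has size 2, contributing (x + 5)^2

So m_A(x) = (x + 5)^2 = x^2 + 10*x + 25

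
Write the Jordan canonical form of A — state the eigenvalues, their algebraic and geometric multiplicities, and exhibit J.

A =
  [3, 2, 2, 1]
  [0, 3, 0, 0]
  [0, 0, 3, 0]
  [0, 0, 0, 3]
J_2(3) ⊕ J_1(3) ⊕ J_1(3)

The characteristic polynomial is
  det(x·I − A) = x^4 - 12*x^3 + 54*x^2 - 108*x + 81 = (x - 3)^4

Eigenvalues and multiplicities (the geometric multiplicity of λ is n − rank(A − λI), which equals the number of Jordan blocks for λ):
  λ = 3: algebraic multiplicity = 4, geometric multiplicity = 3

Determining the block sizes for each eigenvalue:
  λ = 3: 3 blocks summing to 4 forces exactly one block of size 2 and the rest size 1 → block sizes [2, 1, 1]

Assembling the blocks gives a Jordan form
J =
  [3, 1, 0, 0]
  [0, 3, 0, 0]
  [0, 0, 3, 0]
  [0, 0, 0, 3]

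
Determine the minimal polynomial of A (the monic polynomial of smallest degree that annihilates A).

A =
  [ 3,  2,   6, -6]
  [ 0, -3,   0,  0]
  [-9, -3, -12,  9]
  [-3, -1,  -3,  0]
x^2 + 6*x + 9

The characteristic polynomial is χ_A(x) = (x + 3)^4, so the eigenvalues are known. The minimal polynomial is
  m_A(x) = Π_λ (x − λ)^{k_λ}
where k_λ is the size of the *largest* Jordan block for λ (equivalently, the smallest k with (A − λI)^k v = 0 for every generalised eigenvector v of λ).

  λ = -3: largest Jordan block has size 2, contributing (x + 3)^2

So m_A(x) = (x + 3)^2 = x^2 + 6*x + 9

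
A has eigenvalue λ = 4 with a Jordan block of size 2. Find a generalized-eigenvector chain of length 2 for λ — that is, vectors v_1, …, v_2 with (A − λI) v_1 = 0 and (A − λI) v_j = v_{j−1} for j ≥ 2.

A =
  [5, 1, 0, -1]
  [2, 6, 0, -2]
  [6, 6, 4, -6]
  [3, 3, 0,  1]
A Jordan chain for λ = 4 of length 2:
v_1 = (1, 2, 6, 3)ᵀ
v_2 = (1, 0, 0, 0)ᵀ

Let N = A − (4)·I. We want v_2 with N^2 v_2 = 0 but N^1 v_2 ≠ 0; then v_{j-1} := N · v_j for j = 2, …, 2.

Pick v_2 = (1, 0, 0, 0)ᵀ.
Then v_1 = N · v_2 = (1, 2, 6, 3)ᵀ.

Sanity check: (A − (4)·I) v_1 = (0, 0, 0, 0)ᵀ = 0. ✓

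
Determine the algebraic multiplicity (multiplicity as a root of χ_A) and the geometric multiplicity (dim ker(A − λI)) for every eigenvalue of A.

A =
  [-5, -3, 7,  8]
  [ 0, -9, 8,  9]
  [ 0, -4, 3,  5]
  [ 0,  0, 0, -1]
λ = -5: alg = 2, geom = 1; λ = -1: alg = 2, geom = 1

Step 1 — factor the characteristic polynomial to read off the algebraic multiplicities:
  χ_A(x) = (x + 1)^2*(x + 5)^2

Step 2 — compute geometric multiplicities via the rank-nullity identity g(λ) = n − rank(A − λI):
  rank(A − (-5)·I) = 3, so dim ker(A − (-5)·I) = n − 3 = 1
  rank(A − (-1)·I) = 3, so dim ker(A − (-1)·I) = n − 3 = 1

Summary:
  λ = -5: algebraic multiplicity = 2, geometric multiplicity = 1
  λ = -1: algebraic multiplicity = 2, geometric multiplicity = 1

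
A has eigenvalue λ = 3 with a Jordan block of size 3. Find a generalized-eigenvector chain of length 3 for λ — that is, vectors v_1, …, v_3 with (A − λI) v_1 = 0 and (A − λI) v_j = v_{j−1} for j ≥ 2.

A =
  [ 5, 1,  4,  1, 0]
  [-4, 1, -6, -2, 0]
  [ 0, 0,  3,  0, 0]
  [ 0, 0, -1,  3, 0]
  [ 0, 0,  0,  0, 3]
A Jordan chain for λ = 3 of length 3:
v_1 = (1, -2, 0, 0, 0)ᵀ
v_2 = (4, -6, 0, -1, 0)ᵀ
v_3 = (0, 0, 1, 0, 0)ᵀ

Let N = A − (3)·I. We want v_3 with N^3 v_3 = 0 but N^2 v_3 ≠ 0; then v_{j-1} := N · v_j for j = 3, …, 2.

Pick v_3 = (0, 0, 1, 0, 0)ᵀ.
Then v_2 = N · v_3 = (4, -6, 0, -1, 0)ᵀ.
Then v_1 = N · v_2 = (1, -2, 0, 0, 0)ᵀ.

Sanity check: (A − (3)·I) v_1 = (0, 0, 0, 0, 0)ᵀ = 0. ✓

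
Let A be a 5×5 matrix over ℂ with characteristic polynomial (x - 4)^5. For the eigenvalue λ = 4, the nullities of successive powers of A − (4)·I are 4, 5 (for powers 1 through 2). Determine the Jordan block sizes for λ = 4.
Block sizes for λ = 4: [2, 1, 1, 1]

From the dimensions of kernels of powers, the number of Jordan blocks of size at least j is d_j − d_{j−1} where d_j = dim ker(N^j) (with d_0 = 0). Computing the differences gives [4, 1].
The number of blocks of size exactly k is (#blocks of size ≥ k) − (#blocks of size ≥ k + 1), so the partition is: 3 block(s) of size 1, 1 block(s) of size 2.
In nonincreasing order the block sizes are [2, 1, 1, 1].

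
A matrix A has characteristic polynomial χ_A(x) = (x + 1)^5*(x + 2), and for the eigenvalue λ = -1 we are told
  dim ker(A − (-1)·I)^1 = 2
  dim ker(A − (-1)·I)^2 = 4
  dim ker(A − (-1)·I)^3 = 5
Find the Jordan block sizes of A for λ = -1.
Block sizes for λ = -1: [3, 2]

From the dimensions of kernels of powers, the number of Jordan blocks of size at least j is d_j − d_{j−1} where d_j = dim ker(N^j) (with d_0 = 0). Computing the differences gives [2, 2, 1].
The number of blocks of size exactly k is (#blocks of size ≥ k) − (#blocks of size ≥ k + 1), so the partition is: 1 block(s) of size 2, 1 block(s) of size 3.
In nonincreasing order the block sizes are [3, 2].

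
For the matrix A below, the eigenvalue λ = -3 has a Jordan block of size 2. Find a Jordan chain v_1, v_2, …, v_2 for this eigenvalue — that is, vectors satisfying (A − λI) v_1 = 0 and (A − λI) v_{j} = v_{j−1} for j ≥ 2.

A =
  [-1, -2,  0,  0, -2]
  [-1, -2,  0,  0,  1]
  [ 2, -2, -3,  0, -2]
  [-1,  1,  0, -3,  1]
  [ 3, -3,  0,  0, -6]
A Jordan chain for λ = -3 of length 2:
v_1 = (2, -1, 2, -1, 3)ᵀ
v_2 = (1, 0, 0, 0, 0)ᵀ

Let N = A − (-3)·I. We want v_2 with N^2 v_2 = 0 but N^1 v_2 ≠ 0; then v_{j-1} := N · v_j for j = 2, …, 2.

Pick v_2 = (1, 0, 0, 0, 0)ᵀ.
Then v_1 = N · v_2 = (2, -1, 2, -1, 3)ᵀ.

Sanity check: (A − (-3)·I) v_1 = (0, 0, 0, 0, 0)ᵀ = 0. ✓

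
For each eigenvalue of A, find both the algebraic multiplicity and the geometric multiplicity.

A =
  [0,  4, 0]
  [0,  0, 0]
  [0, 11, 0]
λ = 0: alg = 3, geom = 2

Step 1 — factor the characteristic polynomial to read off the algebraic multiplicities:
  χ_A(x) = x^3

Step 2 — compute geometric multiplicities via the rank-nullity identity g(λ) = n − rank(A − λI):
  rank(A − (0)·I) = 1, so dim ker(A − (0)·I) = n − 1 = 2

Summary:
  λ = 0: algebraic multiplicity = 3, geometric multiplicity = 2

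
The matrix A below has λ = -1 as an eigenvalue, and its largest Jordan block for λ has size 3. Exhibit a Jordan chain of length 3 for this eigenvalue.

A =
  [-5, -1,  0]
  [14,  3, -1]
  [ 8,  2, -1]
A Jordan chain for λ = -1 of length 3:
v_1 = (2, -8, -4)ᵀ
v_2 = (-4, 14, 8)ᵀ
v_3 = (1, 0, 0)ᵀ

Let N = A − (-1)·I. We want v_3 with N^3 v_3 = 0 but N^2 v_3 ≠ 0; then v_{j-1} := N · v_j for j = 3, …, 2.

Pick v_3 = (1, 0, 0)ᵀ.
Then v_2 = N · v_3 = (-4, 14, 8)ᵀ.
Then v_1 = N · v_2 = (2, -8, -4)ᵀ.

Sanity check: (A − (-1)·I) v_1 = (0, 0, 0)ᵀ = 0. ✓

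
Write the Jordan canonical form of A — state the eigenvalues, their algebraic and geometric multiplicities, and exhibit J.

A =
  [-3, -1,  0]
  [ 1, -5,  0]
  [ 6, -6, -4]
J_2(-4) ⊕ J_1(-4)

The characteristic polynomial is
  det(x·I − A) = x^3 + 12*x^2 + 48*x + 64 = (x + 4)^3

Eigenvalues and multiplicities (the geometric multiplicity of λ is n − rank(A − λI), which equals the number of Jordan blocks for λ):
  λ = -4: algebraic multiplicity = 3, geometric multiplicity = 2

Determining the block sizes for each eigenvalue:
  λ = -4: 2 blocks summing to 3 forces exactly one block of size 2 and the rest size 1 → block sizes [2, 1]

Assembling the blocks gives a Jordan form
J =
  [-4,  1,  0]
  [ 0, -4,  0]
  [ 0,  0, -4]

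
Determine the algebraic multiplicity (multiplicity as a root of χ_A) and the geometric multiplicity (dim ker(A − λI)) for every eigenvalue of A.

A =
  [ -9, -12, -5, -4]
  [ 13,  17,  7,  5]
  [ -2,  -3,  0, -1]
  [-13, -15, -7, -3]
λ = -1: alg = 1, geom = 1; λ = 2: alg = 3, geom = 2

Step 1 — factor the characteristic polynomial to read off the algebraic multiplicities:
  χ_A(x) = (x - 2)^3*(x + 1)

Step 2 — compute geometric multiplicities via the rank-nullity identity g(λ) = n − rank(A − λI):
  rank(A − (-1)·I) = 3, so dim ker(A − (-1)·I) = n − 3 = 1
  rank(A − (2)·I) = 2, so dim ker(A − (2)·I) = n − 2 = 2

Summary:
  λ = -1: algebraic multiplicity = 1, geometric multiplicity = 1
  λ = 2: algebraic multiplicity = 3, geometric multiplicity = 2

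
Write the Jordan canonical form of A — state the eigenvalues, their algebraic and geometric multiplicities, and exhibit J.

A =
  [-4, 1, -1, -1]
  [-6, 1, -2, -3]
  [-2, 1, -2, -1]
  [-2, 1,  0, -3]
J_3(-2) ⊕ J_1(-2)

The characteristic polynomial is
  det(x·I − A) = x^4 + 8*x^3 + 24*x^2 + 32*x + 16 = (x + 2)^4

Eigenvalues and multiplicities (the geometric multiplicity of λ is n − rank(A − λI), which equals the number of Jordan blocks for λ):
  λ = -2: algebraic multiplicity = 4, geometric multiplicity = 2

Determining the block sizes for each eigenvalue:
  λ = -2: with am = 4 and gm = 2, the partition is not yet determined (e.g. several partitions of 4 into 2 parts exist). Let N = A − (-2)·I. Computing rank(N^1) = 2, rank(N^2) = 1, rank(N^3) = 0; the number of blocks of size ≥ j is rank(N^{j−1}) − rank(N^j), giving [2, 1, 1]. So we have 1 block(s) of size 3, 1 block(s) of size 1 → block sizes [3, 1]

Assembling the blocks gives a Jordan form
J =
  [-2,  1,  0,  0]
  [ 0, -2,  1,  0]
  [ 0,  0, -2,  0]
  [ 0,  0,  0, -2]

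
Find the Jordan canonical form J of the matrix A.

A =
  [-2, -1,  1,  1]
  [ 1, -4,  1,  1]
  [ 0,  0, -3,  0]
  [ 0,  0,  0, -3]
J_2(-3) ⊕ J_1(-3) ⊕ J_1(-3)

The characteristic polynomial is
  det(x·I − A) = x^4 + 12*x^3 + 54*x^2 + 108*x + 81 = (x + 3)^4

Eigenvalues and multiplicities (the geometric multiplicity of λ is n − rank(A − λI), which equals the number of Jordan blocks for λ):
  λ = -3: algebraic multiplicity = 4, geometric multiplicity = 3

Determining the block sizes for each eigenvalue:
  λ = -3: 3 blocks summing to 4 forces exactly one block of size 2 and the rest size 1 → block sizes [2, 1, 1]

Assembling the blocks gives a Jordan form
J =
  [-3,  1,  0,  0]
  [ 0, -3,  0,  0]
  [ 0,  0, -3,  0]
  [ 0,  0,  0, -3]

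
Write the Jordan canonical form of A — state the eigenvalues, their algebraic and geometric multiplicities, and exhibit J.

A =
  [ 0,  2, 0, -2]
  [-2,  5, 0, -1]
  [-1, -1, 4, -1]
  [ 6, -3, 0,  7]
J_2(4) ⊕ J_2(4)

The characteristic polynomial is
  det(x·I − A) = x^4 - 16*x^3 + 96*x^2 - 256*x + 256 = (x - 4)^4

Eigenvalues and multiplicities (the geometric multiplicity of λ is n − rank(A − λI), which equals the number of Jordan blocks for λ):
  λ = 4: algebraic multiplicity = 4, geometric multiplicity = 2

Determining the block sizes for each eigenvalue:
  λ = 4: with am = 4 and gm = 2, the partition is not yet determined (e.g. several partitions of 4 into 2 parts exist). Let N = A − (4)·I. Computing rank(N^1) = 2, rank(N^2) = 0; the number of blocks of size ≥ j is rank(N^{j−1}) − rank(N^j), giving [2, 2]. So we have 2 block(s) of size 2 → block sizes [2, 2]

Assembling the blocks gives a Jordan form
J =
  [4, 1, 0, 0]
  [0, 4, 0, 0]
  [0, 0, 4, 1]
  [0, 0, 0, 4]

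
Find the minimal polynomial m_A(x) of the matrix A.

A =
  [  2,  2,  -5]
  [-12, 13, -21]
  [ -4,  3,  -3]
x^3 - 12*x^2 + 48*x - 64

The characteristic polynomial is χ_A(x) = (x - 4)^3, so the eigenvalues are known. The minimal polynomial is
  m_A(x) = Π_λ (x − λ)^{k_λ}
where k_λ is the size of the *largest* Jordan block for λ (equivalently, the smallest k with (A − λI)^k v = 0 for every generalised eigenvector v of λ).

  λ = 4: largest Jordan block has size 3, contributing (x − 4)^3

So m_A(x) = (x - 4)^3 = x^3 - 12*x^2 + 48*x - 64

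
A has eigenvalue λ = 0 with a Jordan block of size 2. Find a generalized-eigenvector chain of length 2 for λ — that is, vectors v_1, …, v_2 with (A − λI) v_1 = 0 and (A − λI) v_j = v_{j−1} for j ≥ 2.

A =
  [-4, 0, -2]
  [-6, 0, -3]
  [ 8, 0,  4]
A Jordan chain for λ = 0 of length 2:
v_1 = (-4, -6, 8)ᵀ
v_2 = (1, 0, 0)ᵀ

Let N = A − (0)·I. We want v_2 with N^2 v_2 = 0 but N^1 v_2 ≠ 0; then v_{j-1} := N · v_j for j = 2, …, 2.

Pick v_2 = (1, 0, 0)ᵀ.
Then v_1 = N · v_2 = (-4, -6, 8)ᵀ.

Sanity check: (A − (0)·I) v_1 = (0, 0, 0)ᵀ = 0. ✓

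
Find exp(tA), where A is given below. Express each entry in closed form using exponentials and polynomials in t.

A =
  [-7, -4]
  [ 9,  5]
e^{tA} =
  [-6*t*exp(-t) + exp(-t), -4*t*exp(-t)]
  [9*t*exp(-t), 6*t*exp(-t) + exp(-t)]

Strategy: write A = P · J · P⁻¹ where J is a Jordan canonical form, so e^{tA} = P · e^{tJ} · P⁻¹, and e^{tJ} can be computed block-by-block.

A has Jordan form
J =
  [-1,  1]
  [ 0, -1]
(up to reordering of blocks).

Per-block formulas:
  For a 2×2 Jordan block J_2(-1): exp(t · J_2(-1)) = e^(-1t)·(I + t·N), where N is the 2×2 nilpotent shift.

After assembling e^{tJ} and conjugating by P, we get:

e^{tA} =
  [-6*t*exp(-t) + exp(-t), -4*t*exp(-t)]
  [9*t*exp(-t), 6*t*exp(-t) + exp(-t)]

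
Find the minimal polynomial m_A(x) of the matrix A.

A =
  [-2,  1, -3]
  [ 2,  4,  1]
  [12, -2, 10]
x^3 - 12*x^2 + 48*x - 64

The characteristic polynomial is χ_A(x) = (x - 4)^3, so the eigenvalues are known. The minimal polynomial is
  m_A(x) = Π_λ (x − λ)^{k_λ}
where k_λ is the size of the *largest* Jordan block for λ (equivalently, the smallest k with (A − λI)^k v = 0 for every generalised eigenvector v of λ).

  λ = 4: largest Jordan block has size 3, contributing (x − 4)^3

So m_A(x) = (x - 4)^3 = x^3 - 12*x^2 + 48*x - 64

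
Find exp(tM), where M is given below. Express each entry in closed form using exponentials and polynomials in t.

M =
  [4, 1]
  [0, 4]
e^{tM} =
  [exp(4*t), t*exp(4*t)]
  [0, exp(4*t)]

Strategy: write M = P · J · P⁻¹ where J is a Jordan canonical form, so e^{tM} = P · e^{tJ} · P⁻¹, and e^{tJ} can be computed block-by-block.

M has Jordan form
J =
  [4, 1]
  [0, 4]
(up to reordering of blocks).

Per-block formulas:
  For a 2×2 Jordan block J_2(4): exp(t · J_2(4)) = e^(4t)·(I + t·N), where N is the 2×2 nilpotent shift.

After assembling e^{tJ} and conjugating by P, we get:

e^{tM} =
  [exp(4*t), t*exp(4*t)]
  [0, exp(4*t)]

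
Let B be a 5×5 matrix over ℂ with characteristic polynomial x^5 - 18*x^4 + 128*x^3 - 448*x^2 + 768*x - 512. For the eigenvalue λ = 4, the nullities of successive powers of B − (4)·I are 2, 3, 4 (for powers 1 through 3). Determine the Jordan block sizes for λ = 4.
Block sizes for λ = 4: [3, 1]

From the dimensions of kernels of powers, the number of Jordan blocks of size at least j is d_j − d_{j−1} where d_j = dim ker(N^j) (with d_0 = 0). Computing the differences gives [2, 1, 1].
The number of blocks of size exactly k is (#blocks of size ≥ k) − (#blocks of size ≥ k + 1), so the partition is: 1 block(s) of size 1, 1 block(s) of size 3.
In nonincreasing order the block sizes are [3, 1].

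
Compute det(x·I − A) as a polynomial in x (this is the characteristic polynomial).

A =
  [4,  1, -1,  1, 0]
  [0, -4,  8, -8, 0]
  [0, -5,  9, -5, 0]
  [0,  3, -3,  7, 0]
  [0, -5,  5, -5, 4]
x^5 - 20*x^4 + 160*x^3 - 640*x^2 + 1280*x - 1024

Expanding det(x·I − A) (e.g. by cofactor expansion or by noting that A is similar to its Jordan form J, which has the same characteristic polynomial as A) gives
  χ_A(x) = x^5 - 20*x^4 + 160*x^3 - 640*x^2 + 1280*x - 1024
which factors as (x - 4)^5. The eigenvalues (with algebraic multiplicities) are λ = 4 with multiplicity 5.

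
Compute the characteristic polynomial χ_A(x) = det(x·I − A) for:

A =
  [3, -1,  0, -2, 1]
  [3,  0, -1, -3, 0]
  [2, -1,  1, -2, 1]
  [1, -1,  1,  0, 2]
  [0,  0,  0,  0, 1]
x^5 - 5*x^4 + 10*x^3 - 10*x^2 + 5*x - 1

Expanding det(x·I − A) (e.g. by cofactor expansion or by noting that A is similar to its Jordan form J, which has the same characteristic polynomial as A) gives
  χ_A(x) = x^5 - 5*x^4 + 10*x^3 - 10*x^2 + 5*x - 1
which factors as (x - 1)^5. The eigenvalues (with algebraic multiplicities) are λ = 1 with multiplicity 5.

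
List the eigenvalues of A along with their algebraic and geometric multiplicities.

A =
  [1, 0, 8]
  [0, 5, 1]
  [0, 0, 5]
λ = 1: alg = 1, geom = 1; λ = 5: alg = 2, geom = 1

Step 1 — factor the characteristic polynomial to read off the algebraic multiplicities:
  χ_A(x) = (x - 5)^2*(x - 1)

Step 2 — compute geometric multiplicities via the rank-nullity identity g(λ) = n − rank(A − λI):
  rank(A − (1)·I) = 2, so dim ker(A − (1)·I) = n − 2 = 1
  rank(A − (5)·I) = 2, so dim ker(A − (5)·I) = n − 2 = 1

Summary:
  λ = 1: algebraic multiplicity = 1, geometric multiplicity = 1
  λ = 5: algebraic multiplicity = 2, geometric multiplicity = 1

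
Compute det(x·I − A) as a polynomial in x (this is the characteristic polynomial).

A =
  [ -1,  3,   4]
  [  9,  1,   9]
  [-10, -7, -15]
x^3 + 15*x^2 + 75*x + 125

Expanding det(x·I − A) (e.g. by cofactor expansion or by noting that A is similar to its Jordan form J, which has the same characteristic polynomial as A) gives
  χ_A(x) = x^3 + 15*x^2 + 75*x + 125
which factors as (x + 5)^3. The eigenvalues (with algebraic multiplicities) are λ = -5 with multiplicity 3.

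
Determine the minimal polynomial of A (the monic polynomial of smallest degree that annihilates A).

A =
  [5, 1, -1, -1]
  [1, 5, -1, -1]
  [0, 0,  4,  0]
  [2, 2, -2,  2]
x^2 - 8*x + 16

The characteristic polynomial is χ_A(x) = (x - 4)^4, so the eigenvalues are known. The minimal polynomial is
  m_A(x) = Π_λ (x − λ)^{k_λ}
where k_λ is the size of the *largest* Jordan block for λ (equivalently, the smallest k with (A − λI)^k v = 0 for every generalised eigenvector v of λ).

  λ = 4: largest Jordan block has size 2, contributing (x − 4)^2

So m_A(x) = (x - 4)^2 = x^2 - 8*x + 16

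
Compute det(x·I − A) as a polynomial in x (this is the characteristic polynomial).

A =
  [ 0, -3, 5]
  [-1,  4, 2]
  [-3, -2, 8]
x^3 - 12*x^2 + 48*x - 64

Expanding det(x·I − A) (e.g. by cofactor expansion or by noting that A is similar to its Jordan form J, which has the same characteristic polynomial as A) gives
  χ_A(x) = x^3 - 12*x^2 + 48*x - 64
which factors as (x - 4)^3. The eigenvalues (with algebraic multiplicities) are λ = 4 with multiplicity 3.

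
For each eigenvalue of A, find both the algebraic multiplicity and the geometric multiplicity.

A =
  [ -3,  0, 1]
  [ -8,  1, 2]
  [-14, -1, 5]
λ = 1: alg = 3, geom = 1

Step 1 — factor the characteristic polynomial to read off the algebraic multiplicities:
  χ_A(x) = (x - 1)^3

Step 2 — compute geometric multiplicities via the rank-nullity identity g(λ) = n − rank(A − λI):
  rank(A − (1)·I) = 2, so dim ker(A − (1)·I) = n − 2 = 1

Summary:
  λ = 1: algebraic multiplicity = 3, geometric multiplicity = 1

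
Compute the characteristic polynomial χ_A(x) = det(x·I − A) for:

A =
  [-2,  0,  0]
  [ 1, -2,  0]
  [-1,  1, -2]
x^3 + 6*x^2 + 12*x + 8

Expanding det(x·I − A) (e.g. by cofactor expansion or by noting that A is similar to its Jordan form J, which has the same characteristic polynomial as A) gives
  χ_A(x) = x^3 + 6*x^2 + 12*x + 8
which factors as (x + 2)^3. The eigenvalues (with algebraic multiplicities) are λ = -2 with multiplicity 3.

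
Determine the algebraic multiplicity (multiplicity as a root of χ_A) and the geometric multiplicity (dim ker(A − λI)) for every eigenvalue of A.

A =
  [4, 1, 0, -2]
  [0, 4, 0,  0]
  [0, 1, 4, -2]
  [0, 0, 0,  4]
λ = 4: alg = 4, geom = 3

Step 1 — factor the characteristic polynomial to read off the algebraic multiplicities:
  χ_A(x) = (x - 4)^4

Step 2 — compute geometric multiplicities via the rank-nullity identity g(λ) = n − rank(A − λI):
  rank(A − (4)·I) = 1, so dim ker(A − (4)·I) = n − 1 = 3

Summary:
  λ = 4: algebraic multiplicity = 4, geometric multiplicity = 3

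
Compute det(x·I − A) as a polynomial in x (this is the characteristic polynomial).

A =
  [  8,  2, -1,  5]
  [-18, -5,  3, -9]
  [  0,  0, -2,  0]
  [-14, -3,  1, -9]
x^4 + 8*x^3 + 24*x^2 + 32*x + 16

Expanding det(x·I − A) (e.g. by cofactor expansion or by noting that A is similar to its Jordan form J, which has the same characteristic polynomial as A) gives
  χ_A(x) = x^4 + 8*x^3 + 24*x^2 + 32*x + 16
which factors as (x + 2)^4. The eigenvalues (with algebraic multiplicities) are λ = -2 with multiplicity 4.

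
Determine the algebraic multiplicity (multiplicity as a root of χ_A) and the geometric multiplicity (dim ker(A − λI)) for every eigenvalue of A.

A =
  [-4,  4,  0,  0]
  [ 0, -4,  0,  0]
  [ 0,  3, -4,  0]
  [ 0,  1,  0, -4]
λ = -4: alg = 4, geom = 3

Step 1 — factor the characteristic polynomial to read off the algebraic multiplicities:
  χ_A(x) = (x + 4)^4

Step 2 — compute geometric multiplicities via the rank-nullity identity g(λ) = n − rank(A − λI):
  rank(A − (-4)·I) = 1, so dim ker(A − (-4)·I) = n − 1 = 3

Summary:
  λ = -4: algebraic multiplicity = 4, geometric multiplicity = 3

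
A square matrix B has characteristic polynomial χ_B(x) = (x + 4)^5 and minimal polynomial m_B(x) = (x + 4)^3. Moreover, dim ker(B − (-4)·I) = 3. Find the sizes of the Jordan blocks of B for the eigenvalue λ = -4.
Block sizes for λ = -4: [3, 1, 1]

Step 1 — from the characteristic polynomial, algebraic multiplicity of λ = -4 is 5. From dim ker(B − (-4)·I) = 3, there are exactly 3 Jordan blocks for λ = -4.
Step 2 — from the minimal polynomial, the factor (x + 4)^3 tells us the largest block for λ = -4 has size 3.
Step 3 — with total size 5, 3 blocks, and largest block 3, the block sizes (in nonincreasing order) are [3, 1, 1].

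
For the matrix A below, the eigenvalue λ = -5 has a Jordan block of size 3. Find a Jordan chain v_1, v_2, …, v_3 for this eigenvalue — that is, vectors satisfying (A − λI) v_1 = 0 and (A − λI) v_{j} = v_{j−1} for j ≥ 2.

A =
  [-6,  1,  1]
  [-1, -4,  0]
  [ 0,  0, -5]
A Jordan chain for λ = -5 of length 3:
v_1 = (-1, -1, 0)ᵀ
v_2 = (1, 0, 0)ᵀ
v_3 = (0, 0, 1)ᵀ

Let N = A − (-5)·I. We want v_3 with N^3 v_3 = 0 but N^2 v_3 ≠ 0; then v_{j-1} := N · v_j for j = 3, …, 2.

Pick v_3 = (0, 0, 1)ᵀ.
Then v_2 = N · v_3 = (1, 0, 0)ᵀ.
Then v_1 = N · v_2 = (-1, -1, 0)ᵀ.

Sanity check: (A − (-5)·I) v_1 = (0, 0, 0)ᵀ = 0. ✓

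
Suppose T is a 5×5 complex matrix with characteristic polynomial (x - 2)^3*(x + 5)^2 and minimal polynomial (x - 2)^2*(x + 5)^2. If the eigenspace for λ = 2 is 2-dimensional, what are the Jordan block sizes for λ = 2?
Block sizes for λ = 2: [2, 1]

Step 1 — from the characteristic polynomial, algebraic multiplicity of λ = 2 is 3. From dim ker(T − (2)·I) = 2, there are exactly 2 Jordan blocks for λ = 2.
Step 2 — from the minimal polynomial, the factor (x − 2)^2 tells us the largest block for λ = 2 has size 2.
Step 3 — with total size 3, 2 blocks, and largest block 2, the block sizes (in nonincreasing order) are [2, 1].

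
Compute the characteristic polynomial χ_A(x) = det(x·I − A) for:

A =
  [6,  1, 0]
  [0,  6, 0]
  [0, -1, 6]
x^3 - 18*x^2 + 108*x - 216

Expanding det(x·I − A) (e.g. by cofactor expansion or by noting that A is similar to its Jordan form J, which has the same characteristic polynomial as A) gives
  χ_A(x) = x^3 - 18*x^2 + 108*x - 216
which factors as (x - 6)^3. The eigenvalues (with algebraic multiplicities) are λ = 6 with multiplicity 3.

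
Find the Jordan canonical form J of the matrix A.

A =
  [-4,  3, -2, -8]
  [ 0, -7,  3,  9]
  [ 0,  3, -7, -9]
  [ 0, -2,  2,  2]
J_3(-4) ⊕ J_1(-4)

The characteristic polynomial is
  det(x·I − A) = x^4 + 16*x^3 + 96*x^2 + 256*x + 256 = (x + 4)^4

Eigenvalues and multiplicities (the geometric multiplicity of λ is n − rank(A − λI), which equals the number of Jordan blocks for λ):
  λ = -4: algebraic multiplicity = 4, geometric multiplicity = 2

Determining the block sizes for each eigenvalue:
  λ = -4: with am = 4 and gm = 2, the partition is not yet determined (e.g. several partitions of 4 into 2 parts exist). Let N = A − (-4)·I. Computing rank(N^1) = 2, rank(N^2) = 1, rank(N^3) = 0; the number of blocks of size ≥ j is rank(N^{j−1}) − rank(N^j), giving [2, 1, 1]. So we have 1 block(s) of size 3, 1 block(s) of size 1 → block sizes [3, 1]

Assembling the blocks gives a Jordan form
J =
  [-4,  1,  0,  0]
  [ 0, -4,  1,  0]
  [ 0,  0, -4,  0]
  [ 0,  0,  0, -4]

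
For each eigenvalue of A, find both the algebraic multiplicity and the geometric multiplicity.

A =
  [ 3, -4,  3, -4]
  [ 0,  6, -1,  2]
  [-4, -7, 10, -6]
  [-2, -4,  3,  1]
λ = 5: alg = 4, geom = 2

Step 1 — factor the characteristic polynomial to read off the algebraic multiplicities:
  χ_A(x) = (x - 5)^4

Step 2 — compute geometric multiplicities via the rank-nullity identity g(λ) = n − rank(A − λI):
  rank(A − (5)·I) = 2, so dim ker(A − (5)·I) = n − 2 = 2

Summary:
  λ = 5: algebraic multiplicity = 4, geometric multiplicity = 2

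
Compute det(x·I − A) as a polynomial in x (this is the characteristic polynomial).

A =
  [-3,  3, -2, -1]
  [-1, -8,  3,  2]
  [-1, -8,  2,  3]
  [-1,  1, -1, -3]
x^4 + 12*x^3 + 54*x^2 + 108*x + 81

Expanding det(x·I − A) (e.g. by cofactor expansion or by noting that A is similar to its Jordan form J, which has the same characteristic polynomial as A) gives
  χ_A(x) = x^4 + 12*x^3 + 54*x^2 + 108*x + 81
which factors as (x + 3)^4. The eigenvalues (with algebraic multiplicities) are λ = -3 with multiplicity 4.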